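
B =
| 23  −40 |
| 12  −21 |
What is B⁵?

[[1463, −2440], [732, −1221]]

tr B = 2 and det B = −3, so the characteristic polynomial is λ² − (2)λ + (−3) with roots 3 and −1.
Eigenvectors give P = [[2, −5], [1, −3]] with P⁻¹ = [[3, −5], [1, −2]], and B = P·diag(3, −1)·P⁻¹.
Then B⁵ = P·diag(243, −1)·P⁻¹ = [[486, 5], [243, 3]] · [[3, −5], [1, −2]] = [[1463, −2440], [732, −1221]].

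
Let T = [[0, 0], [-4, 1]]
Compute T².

[[0, 0], [-4, 1]]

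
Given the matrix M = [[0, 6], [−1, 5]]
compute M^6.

tr M = 5 and det M = 6, so the characteristic polynomial is λ² − (5)λ + (6) with roots 3 and 2.
Eigenvectors give P = [[2, −3], [1, −1]] with P⁻¹ = [[−1, 3], [−1, 2]], and M = P·diag(3, 2)·P⁻¹.
Then M^6 = P·diag(729, 64)·P⁻¹ = [[1458, −192], [729, −64]] · [[−1, 3], [−1, 2]] = [[−1266, 3990], [−665, 2059]].

[[−1266, 3990], [−665, 2059]]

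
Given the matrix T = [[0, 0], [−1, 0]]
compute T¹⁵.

T is strictly triangular, hence nilpotent: T² = 0, so T¹⁵ = 0.

[[0, 0], [0, 0]]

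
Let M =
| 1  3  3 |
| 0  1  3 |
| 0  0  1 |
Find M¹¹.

[[1, 33, 528], [0, 1, 33], [0, 0, 1]]

M = I + N where N = [[0, 3, 3], [0, 0, 3], [0, 0, 0]] is strictly upper-triangular, so N³ = 0.
(I + N)¹¹ = I + 11·N + 55·N² = [[1, 33, 528], [0, 1, 33], [0, 0, 1]].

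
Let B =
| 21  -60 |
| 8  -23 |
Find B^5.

[[1221, -3660], [488, -1463]]

tr B = -2 and det B = -3, so the characteristic polynomial is λ² − (-2)λ + (-3) with roots -3 and 1.
Eigenvectors give P = [[-5, 3], [-2, 1]] with P⁻¹ = [[1, -3], [2, -5]], and B = P·diag(-3, 1)·P⁻¹.
Then B^5 = P·diag(-243, 1)·P⁻¹ = [[1215, 3], [486, 1]] · [[1, -3], [2, -5]] = [[1221, -3660], [488, -1463]].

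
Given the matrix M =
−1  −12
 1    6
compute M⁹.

tr M = 5 and det M = 6, so the characteristic polynomial is λ² − (5)λ + (6) with roots 3 and 2.
Eigenvectors give P = [[−3, 4], [1, −1]] with P⁻¹ = [[1, 4], [1, 3]], and M = P·diag(3, 2)·P⁻¹.
Then M⁹ = P·diag(19683, 512)·P⁻¹ = [[−59049, 2048], [19683, −512]] · [[1, 4], [1, 3]] = [[−57001, −230052], [19171, 77196]].

[[−57001, −230052], [19171, 77196]]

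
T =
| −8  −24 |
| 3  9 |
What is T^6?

T² = T (a projection; rank 1, trace 1), so T^6 = T.

[[−8, −24], [3, 9]]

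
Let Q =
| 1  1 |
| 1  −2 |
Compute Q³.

[[1, 4], [4, −11]]

Q² = [[2, −1], [−1, 5]]
Q³ = [[1, 4], [4, −11]]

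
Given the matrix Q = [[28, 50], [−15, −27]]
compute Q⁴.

tr Q = 1 and det Q = −6, so the characteristic polynomial is λ² − (1)λ + (−6) with roots 3 and −2.
Eigenvectors give P = [[2, 5], [−1, −3]] with P⁻¹ = [[3, 5], [−1, −2]], and Q = P·diag(3, −2)·P⁻¹.
Then Q⁴ = P·diag(81, 16)·P⁻¹ = [[162, 80], [−81, −48]] · [[3, 5], [−1, −2]] = [[406, 650], [−195, −309]].

[[406, 650], [−195, −309]]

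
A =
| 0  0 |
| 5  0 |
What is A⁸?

A is strictly triangular, hence nilpotent: A² = 0, so A⁸ = 0.

[[0, 0], [0, 0]]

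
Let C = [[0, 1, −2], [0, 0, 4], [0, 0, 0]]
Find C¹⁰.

C is strictly triangular, hence nilpotent: C³ = 0, so C¹⁰ = 0.

[[0, 0, 0], [0, 0, 0], [0, 0, 0]]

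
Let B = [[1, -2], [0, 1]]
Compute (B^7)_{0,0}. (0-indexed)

1

B = I + N where N = [[0, -2], [0, 0]] is strictly upper-triangular, so N^2 = 0.
(I + N)^7 = I + 7·N = [[1, -14], [0, 1]].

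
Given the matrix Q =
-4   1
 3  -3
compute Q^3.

Q^2 = [[19, -7], [-21, 12]]
Q^3 = [[-97, 40], [120, -57]]

[[-97, 40], [120, -57]]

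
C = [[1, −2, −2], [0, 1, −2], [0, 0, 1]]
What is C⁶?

C = I + N where N = [[0, −2, −2], [0, 0, −2], [0, 0, 0]] is strictly upper-triangular, so N³ = 0.
(I + N)⁶ = I + 6·N + 15·N² = [[1, −12, 48], [0, 1, −12], [0, 0, 1]].

[[1, −12, 48], [0, 1, −12], [0, 0, 1]]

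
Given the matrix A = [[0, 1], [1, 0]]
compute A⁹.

A² = I (check: tr A = 0 and det A = −1), so A⁹ = A since 9 is odd.

[[0, 1], [1, 0]]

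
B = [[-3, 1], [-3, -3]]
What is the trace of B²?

12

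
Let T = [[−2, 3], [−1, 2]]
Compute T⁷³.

T² = I (check: tr T = 0 and det T = −1), so T⁷³ = T since 73 is odd.

[[−2, 3], [−1, 2]]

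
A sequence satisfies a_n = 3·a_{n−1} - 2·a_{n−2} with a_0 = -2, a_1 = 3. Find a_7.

633

With companion matrix M = [[3, -2], [1, 0]], [a_n, a_{n−1}]ᵀ = M·[a_{n−1}, a_{n−2}]ᵀ, so [a_7, a_6]ᵀ = M^6·[a_1, a_0]ᵀ.
M^6 = [[127, -126], [63, -62]], giving [a_7, a_6]ᵀ = [[633], [313]].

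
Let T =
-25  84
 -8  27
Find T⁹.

[[-118105, 413364], [-39368, 137787]]

tr T = 2 and det T = -3, so the characteristic polynomial is λ² − (2)λ + (-3) with roots -1 and 3.
Eigenvectors give P = [[7, 3], [2, 1]] with P⁻¹ = [[1, -3], [-2, 7]], and T = P·diag(-1, 3)·P⁻¹.
Then T⁹ = P·diag(-1, 19683)·P⁻¹ = [[-7, 59049], [-2, 19683]] · [[1, -3], [-2, 7]] = [[-118105, 413364], [-39368, 137787]].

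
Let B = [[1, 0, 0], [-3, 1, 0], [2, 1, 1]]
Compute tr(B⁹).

B = I + N where N = [[0, 0, 0], [-3, 0, 0], [2, 1, 0]] is strictly lower-triangular, so N³ = 0.
(I + N)⁹ = I + 9·N + 36·N² = [[1, 0, 0], [-27, 1, 0], [-90, 9, 1]].

3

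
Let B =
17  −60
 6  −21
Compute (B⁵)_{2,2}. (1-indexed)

tr B = −4 and det B = 3, so the characteristic polynomial is λ² − (−4)λ + (3) with roots −1 and −3.
Eigenvectors give P = [[10, 3], [3, 1]] with P⁻¹ = [[1, −3], [−3, 10]], and B = P·diag(−1, −3)·P⁻¹.
Then B⁵ = P·diag(−1, −243)·P⁻¹ = [[−10, −729], [−3, −243]] · [[1, −3], [−3, 10]] = [[2177, −7260], [726, −2421]].

−2421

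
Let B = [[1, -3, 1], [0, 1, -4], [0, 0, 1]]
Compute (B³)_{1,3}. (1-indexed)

B = I + N where N = [[0, -3, 1], [0, 0, -4], [0, 0, 0]] is strictly upper-triangular, so N³ = 0.
(I + N)³ = I + 3·N + 3·N² = [[1, -9, 39], [0, 1, -12], [0, 0, 1]].

39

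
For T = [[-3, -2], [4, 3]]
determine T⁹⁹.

[[-3, -2], [4, 3]]

T² = I (check: tr T = 0 and det T = -1), so T⁹⁹ = T since 99 is odd.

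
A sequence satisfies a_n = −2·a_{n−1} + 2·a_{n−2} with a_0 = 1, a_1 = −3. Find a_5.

With companion matrix C = [[−2, 2], [1, 0]], [a_n, a_{n−1}]ᵀ = C·[a_{n−1}, a_{n−2}]ᵀ, so [a_5, a_4]ᵀ = C^4·[a_1, a_0]ᵀ.
C^4 = [[44, −32], [−16, 12]], giving [a_5, a_4]ᵀ = [[−164], [60]].

−164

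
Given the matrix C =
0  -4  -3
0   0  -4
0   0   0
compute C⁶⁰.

[[0, 0, 0], [0, 0, 0], [0, 0, 0]]

C is strictly triangular, hence nilpotent: C³ = 0, so C⁶⁰ = 0.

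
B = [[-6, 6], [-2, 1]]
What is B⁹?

[[-77196, 115026], [-38342, 57001]]

tr B = -5 and det B = 6, so the characteristic polynomial is λ² − (-5)λ + (6) with roots -2 and -3.
Eigenvectors give P = [[-3, 2], [-2, 1]] with P⁻¹ = [[1, -2], [2, -3]], and B = P·diag(-2, -3)·P⁻¹.
Then B⁹ = P·diag(-512, -19683)·P⁻¹ = [[1536, -39366], [1024, -19683]] · [[1, -2], [2, -3]] = [[-77196, 115026], [-38342, 57001]].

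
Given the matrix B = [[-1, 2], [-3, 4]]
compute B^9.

tr B = 3 and det B = 2, so the characteristic polynomial is λ² − (3)λ + (2) with roots 2 and 1.
Eigenvectors give P = [[-2, 1], [-3, 1]] with P⁻¹ = [[1, -1], [3, -2]], and B = P·diag(2, 1)·P⁻¹.
Then B^9 = P·diag(512, 1)·P⁻¹ = [[-1024, 1], [-1536, 1]] · [[1, -1], [3, -2]] = [[-1021, 1022], [-1533, 1534]].

[[-1021, 1022], [-1533, 1534]]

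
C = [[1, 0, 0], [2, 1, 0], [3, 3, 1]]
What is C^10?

[[1, 0, 0], [20, 1, 0], [300, 30, 1]]

C = I + N where N = [[0, 0, 0], [2, 0, 0], [3, 3, 0]] is strictly lower-triangular, so N^3 = 0.
(I + N)^10 = I + 10·N + 45·N^2 = [[1, 0, 0], [20, 1, 0], [300, 30, 1]].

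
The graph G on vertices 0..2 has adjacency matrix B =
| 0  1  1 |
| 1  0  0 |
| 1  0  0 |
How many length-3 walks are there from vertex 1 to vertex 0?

2

The number of length-3 walks from vertex 1 to vertex 0 is entry (1,0) of B³, where B is the adjacency matrix.
B² = [[2, 0, 0], [0, 1, 1], [0, 1, 1]]
B³ = [[0, 2, 2], [2, 0, 0], [2, 0, 0]]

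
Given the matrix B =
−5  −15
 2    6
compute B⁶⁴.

B² = B (a projection; rank 1, trace 1), so B⁶⁴ = B.

[[−5, −15], [2, 6]]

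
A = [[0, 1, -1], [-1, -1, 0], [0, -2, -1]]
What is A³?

[[-1, -4, 0], [0, -1, -2], [-4, -4, -3]]

A² = [[-1, 1, 1], [1, 0, 1], [2, 4, 1]]
A³ = [[-1, -4, 0], [0, -1, -2], [-4, -4, -3]]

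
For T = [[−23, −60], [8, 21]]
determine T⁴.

tr T = −2 and det T = −3, so the characteristic polynomial is λ² − (−2)λ + (−3) with roots 1 and −3.
Eigenvectors give P = [[−5, 3], [2, −1]] with P⁻¹ = [[1, 3], [2, 5]], and T = P·diag(1, −3)·P⁻¹.
Then T⁴ = P·diag(1, 81)·P⁻¹ = [[−5, 243], [2, −81]] · [[1, 3], [2, 5]] = [[481, 1200], [−160, −399]].

[[481, 1200], [−160, −399]]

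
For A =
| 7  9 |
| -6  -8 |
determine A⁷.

[[259, 387], [-258, -386]]

tr A = -1 and det A = -2, so the characteristic polynomial is λ² − (-1)λ + (-2) with roots 1 and -2.
Eigenvectors give P = [[3, -1], [-2, 1]] with P⁻¹ = [[1, 1], [2, 3]], and A = P·diag(1, -2)·P⁻¹.
Then A⁷ = P·diag(1, -128)·P⁻¹ = [[3, 128], [-2, -128]] · [[1, 1], [2, 3]] = [[259, 387], [-258, -386]].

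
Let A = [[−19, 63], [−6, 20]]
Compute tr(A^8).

257

tr A = 1 and det A = −2, so the characteristic polynomial is λ² − (1)λ + (−2) with roots −1 and 2.
Eigenvectors give P = [[7, −3], [2, −1]] with P⁻¹ = [[1, −3], [2, −7]], and A = P·diag(−1, 2)·P⁻¹.
Then A^8 = P·diag(1, 256)·P⁻¹ = [[7, −768], [2, −256]] · [[1, −3], [2, −7]] = [[−1529, 5355], [−510, 1786]].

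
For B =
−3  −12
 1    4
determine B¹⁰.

[[−3, −12], [1, 4]]

B² = B (a projection; rank 1, trace 1), so B¹⁰ = B.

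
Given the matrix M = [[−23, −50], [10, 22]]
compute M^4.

[[341, 650], [−130, −244]]

tr M = −1 and det M = −6, so the characteristic polynomial is λ² − (−1)λ + (−6) with roots 2 and −3.
Eigenvectors give P = [[−2, −5], [1, 2]] with P⁻¹ = [[2, 5], [−1, −2]], and M = P·diag(2, −3)·P⁻¹.
Then M^4 = P·diag(16, 81)·P⁻¹ = [[−32, −405], [16, 162]] · [[2, 5], [−1, −2]] = [[341, 650], [−130, −244]].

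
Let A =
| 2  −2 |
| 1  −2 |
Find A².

[[2, 0], [0, 2]]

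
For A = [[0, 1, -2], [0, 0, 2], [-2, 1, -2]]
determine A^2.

[[4, -2, 6], [-4, 2, -4], [4, -4, 10]]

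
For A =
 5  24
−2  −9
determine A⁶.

tr A = −4 and det A = 3, so the characteristic polynomial is λ² − (−4)λ + (3) with roots −3 and −1.
Eigenvectors give P = [[3, −4], [−1, 1]] with P⁻¹ = [[−1, −4], [−1, −3]], and A = P·diag(−3, −1)·P⁻¹.
Then A⁶ = P·diag(729, 1)·P⁻¹ = [[2187, −4], [−729, 1]] · [[−1, −4], [−1, −3]] = [[−2183, −8736], [728, 2913]].

[[−2183, −8736], [728, 2913]]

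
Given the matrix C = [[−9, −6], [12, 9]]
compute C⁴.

tr C = 0 and det C = −9, so the characteristic polynomial is λ² − (0)λ + (−9) with roots 3 and −3.
Eigenvectors give P = [[−1, −1], [2, 1]] with P⁻¹ = [[1, 1], [−2, −1]], and C = P·diag(3, −3)·P⁻¹.
Then C⁴ = P·diag(81, 81)·P⁻¹ = [[−81, −81], [162, 81]] · [[1, 1], [−2, −1]] = [[81, 0], [0, 81]].

[[81, 0], [0, 81]]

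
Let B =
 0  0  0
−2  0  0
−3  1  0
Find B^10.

B is strictly triangular, hence nilpotent: B^3 = 0, so B^10 = 0.

[[0, 0, 0], [0, 0, 0], [0, 0, 0]]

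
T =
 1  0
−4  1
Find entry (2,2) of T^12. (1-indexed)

T = I + N where N = [[0, 0], [−4, 0]] is strictly lower-triangular, so N^2 = 0.
(I + N)^12 = I + 12·N = [[1, 0], [−48, 1]].

1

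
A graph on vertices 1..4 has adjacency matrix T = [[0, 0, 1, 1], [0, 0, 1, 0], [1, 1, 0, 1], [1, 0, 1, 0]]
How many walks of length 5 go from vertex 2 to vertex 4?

6

The number of length-5 walks from vertex 2 to vertex 4 is entry (2,4) of T^5, where T is the adjacency matrix.
T^2 = [[2, 1, 1, 1], [1, 1, 0, 1], [1, 0, 3, 1], [1, 1, 1, 2]]
T^3 = [[2, 1, 4, 3], [1, 0, 3, 1], [4, 3, 2, 4], [3, 1, 4, 2]]
T^4 = [[7, 4, 6, 6], [4, 3, 2, 4], [6, 2, 11, 6], [6, 4, 6, 7]]
T^5 = [[12, 6, 17, 13], [6, 2, 11, 6], [17, 11, 14, 17], [13, 6, 17, 12]]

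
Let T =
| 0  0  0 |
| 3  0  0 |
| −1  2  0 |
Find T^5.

[[0, 0, 0], [0, 0, 0], [0, 0, 0]]

T is strictly triangular, hence nilpotent: T^3 = 0, so T^5 = 0.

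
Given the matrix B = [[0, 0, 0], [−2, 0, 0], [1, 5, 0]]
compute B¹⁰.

B is strictly triangular, hence nilpotent: B³ = 0, so B¹⁰ = 0.

[[0, 0, 0], [0, 0, 0], [0, 0, 0]]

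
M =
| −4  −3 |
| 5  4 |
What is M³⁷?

[[−4, −3], [5, 4]]

M² = I (check: tr M = 0 and det M = −1), so M³⁷ = M since 37 is odd.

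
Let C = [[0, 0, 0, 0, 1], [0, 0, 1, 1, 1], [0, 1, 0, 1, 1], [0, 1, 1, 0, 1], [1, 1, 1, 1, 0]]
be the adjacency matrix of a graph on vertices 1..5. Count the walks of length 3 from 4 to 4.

6

The number of length-3 walks from vertex 4 to vertex 4 is entry (4,4) of C³, where C is the adjacency matrix.
C² = [[1, 1, 1, 1, 0], [1, 3, 2, 2, 2], [1, 2, 3, 2, 2], [1, 2, 2, 3, 2], [0, 2, 2, 2, 4]]
C³ = [[0, 2, 2, 2, 4], [2, 6, 7, 7, 8], [2, 7, 6, 7, 8], [2, 7, 7, 6, 8], [4, 8, 8, 8, 6]]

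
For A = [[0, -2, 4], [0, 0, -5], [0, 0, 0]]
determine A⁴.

[[0, 0, 0], [0, 0, 0], [0, 0, 0]]

A is strictly triangular, hence nilpotent: A³ = 0, so A⁴ = 0.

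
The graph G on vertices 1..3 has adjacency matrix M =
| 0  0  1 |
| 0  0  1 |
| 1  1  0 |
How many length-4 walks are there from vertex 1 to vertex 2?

The number of length-4 walks from vertex 1 to vertex 2 is entry (1,2) of M⁴, where M is the adjacency matrix.
M² = [[1, 1, 0], [1, 1, 0], [0, 0, 2]]
M³ = [[0, 0, 2], [0, 0, 2], [2, 2, 0]]
M⁴ = [[2, 2, 0], [2, 2, 0], [0, 0, 4]]

2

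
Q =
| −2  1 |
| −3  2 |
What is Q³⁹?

[[−2, 1], [−3, 2]]

Q² = I (check: tr Q = 0 and det Q = −1), so Q³⁹ = Q since 39 is odd.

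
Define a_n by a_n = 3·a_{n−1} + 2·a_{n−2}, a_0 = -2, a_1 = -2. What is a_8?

-19610

With companion matrix Q = [[3, 2], [1, 0]], [a_n, a_{n−1}]ᵀ = Q·[a_{n−1}, a_{n−2}]ᵀ, so [a_8, a_7]ᵀ = Q^7·[a_1, a_0]ᵀ.
Q^7 = [[6279, 3526], [1763, 990]], giving [a_8, a_7]ᵀ = [[-19610], [-5506]].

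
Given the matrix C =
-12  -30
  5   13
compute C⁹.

[[-40902, -121170], [20195, 60073]]

tr C = 1 and det C = -6, so the characteristic polynomial is λ² − (1)λ + (-6) with roots 3 and -2.
Eigenvectors give P = [[-2, 3], [1, -1]] with P⁻¹ = [[1, 3], [1, 2]], and C = P·diag(3, -2)·P⁻¹.
Then C⁹ = P·diag(19683, -512)·P⁻¹ = [[-39366, -1536], [19683, 512]] · [[1, 3], [1, 2]] = [[-40902, -121170], [20195, 60073]].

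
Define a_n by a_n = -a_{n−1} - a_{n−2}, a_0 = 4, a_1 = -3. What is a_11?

-1

With companion matrix A = [[-1, -1], [1, 0]], [a_n, a_{n−1}]ᵀ = A·[a_{n−1}, a_{n−2}]ᵀ, so [a_11, a_10]ᵀ = A¹⁰·[a_1, a_0]ᵀ.
A¹⁰ = [[-1, -1], [1, 0]], giving [a_11, a_10]ᵀ = [[-1], [-3]].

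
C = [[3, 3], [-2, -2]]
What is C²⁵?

[[3, 3], [-2, -2]]

C² = C (a projection; rank 1, trace 1), so C²⁵ = C.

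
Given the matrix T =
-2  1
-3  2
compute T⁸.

[[1, 0], [0, 1]]

T² = I (check: tr T = 0 and det T = -1), so T⁸ = I since 8 is even.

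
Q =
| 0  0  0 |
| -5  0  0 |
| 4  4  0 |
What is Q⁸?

[[0, 0, 0], [0, 0, 0], [0, 0, 0]]

Q is strictly triangular, hence nilpotent: Q³ = 0, so Q⁸ = 0.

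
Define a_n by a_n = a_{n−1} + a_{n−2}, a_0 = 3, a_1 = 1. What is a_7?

With companion matrix B = [[1, 1], [1, 0]], [a_n, a_{n−1}]ᵀ = B·[a_{n−1}, a_{n−2}]ᵀ, so [a_7, a_6]ᵀ = B⁶·[a_1, a_0]ᵀ.
B⁶ = [[13, 8], [8, 5]], giving [a_7, a_6]ᵀ = [[37], [23]].

37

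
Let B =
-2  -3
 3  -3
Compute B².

[[-5, 15], [-15, 0]]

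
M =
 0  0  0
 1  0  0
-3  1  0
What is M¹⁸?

M is strictly triangular, hence nilpotent: M³ = 0, so M¹⁸ = 0.

[[0, 0, 0], [0, 0, 0], [0, 0, 0]]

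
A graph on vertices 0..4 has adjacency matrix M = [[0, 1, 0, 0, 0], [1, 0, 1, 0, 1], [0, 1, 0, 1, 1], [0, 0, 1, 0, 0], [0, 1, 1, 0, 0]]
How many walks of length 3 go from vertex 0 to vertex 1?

3

The number of length-3 walks from vertex 0 to vertex 1 is entry (0,1) of M³, where M is the adjacency matrix.
M² = [[1, 0, 1, 0, 1], [0, 3, 1, 1, 1], [1, 1, 3, 0, 1], [0, 1, 0, 1, 1], [1, 1, 1, 1, 2]]
M³ = [[0, 3, 1, 1, 1], [3, 2, 5, 1, 4], [1, 5, 2, 3, 4], [1, 1, 3, 0, 1], [1, 4, 4, 1, 2]]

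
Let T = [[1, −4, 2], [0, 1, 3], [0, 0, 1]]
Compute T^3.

T = I + N where N = [[0, −4, 2], [0, 0, 3], [0, 0, 0]] is strictly upper-triangular, so N^3 = 0.
(I + N)^3 = I + 3·N + 3·N^2 = [[1, −12, −30], [0, 1, 9], [0, 0, 1]].

[[1, −12, −30], [0, 1, 9], [0, 0, 1]]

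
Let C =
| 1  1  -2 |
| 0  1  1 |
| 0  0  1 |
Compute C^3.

C = I + N where N = [[0, 1, -2], [0, 0, 1], [0, 0, 0]] is strictly upper-triangular, so N^3 = 0.
(I + N)^3 = I + 3·N + 3·N^2 = [[1, 3, -3], [0, 1, 3], [0, 0, 1]].

[[1, 3, -3], [0, 1, 3], [0, 0, 1]]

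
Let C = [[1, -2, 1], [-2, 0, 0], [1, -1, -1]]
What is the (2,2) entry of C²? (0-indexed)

2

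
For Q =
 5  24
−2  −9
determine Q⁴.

[[−239, −960], [80, 321]]

tr Q = −4 and det Q = 3, so the characteristic polynomial is λ² − (−4)λ + (3) with roots −3 and −1.
Eigenvectors give P = [[−3, 4], [1, −1]] with P⁻¹ = [[1, 4], [1, 3]], and Q = P·diag(−3, −1)·P⁻¹.
Then Q⁴ = P·diag(81, 1)·P⁻¹ = [[−243, 4], [81, −1]] · [[1, 4], [1, 3]] = [[−239, −960], [80, 321]].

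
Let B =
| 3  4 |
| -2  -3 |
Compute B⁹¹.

[[3, 4], [-2, -3]]

B² = I (check: tr B = 0 and det B = -1), so B⁹¹ = B since 91 is odd.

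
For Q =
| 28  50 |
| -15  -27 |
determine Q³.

[[202, 350], [-105, -183]]

tr Q = 1 and det Q = -6, so the characteristic polynomial is λ² − (1)λ + (-6) with roots -2 and 3.
Eigenvectors give P = [[-5, -2], [3, 1]] with P⁻¹ = [[1, 2], [-3, -5]], and Q = P·diag(-2, 3)·P⁻¹.
Then Q³ = P·diag(-8, 27)·P⁻¹ = [[40, -54], [-24, 27]] · [[1, 2], [-3, -5]] = [[202, 350], [-105, -183]].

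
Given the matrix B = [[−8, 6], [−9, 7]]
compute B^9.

[[−1538, 1026], [−1539, 1027]]

tr B = −1 and det B = −2, so the characteristic polynomial is λ² − (−1)λ + (−2) with roots −2 and 1.
Eigenvectors give P = [[1, 2], [1, 3]] with P⁻¹ = [[3, −2], [−1, 1]], and B = P·diag(−2, 1)·P⁻¹.
Then B^9 = P·diag(−512, 1)·P⁻¹ = [[−512, 2], [−512, 3]] · [[3, −2], [−1, 1]] = [[−1538, 1026], [−1539, 1027]].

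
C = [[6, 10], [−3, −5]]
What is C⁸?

[[6, 10], [−3, −5]]

C² = C (a projection; rank 1, trace 1), so C⁸ = C.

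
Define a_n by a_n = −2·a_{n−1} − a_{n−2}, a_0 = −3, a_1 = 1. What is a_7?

With companion matrix A = [[−2, −1], [1, 0]], [a_n, a_{n−1}]ᵀ = A·[a_{n−1}, a_{n−2}]ᵀ, so [a_7, a_6]ᵀ = A⁶·[a_1, a_0]ᵀ.
A⁶ = [[7, 6], [−6, −5]], giving [a_7, a_6]ᵀ = [[−11], [9]].

−11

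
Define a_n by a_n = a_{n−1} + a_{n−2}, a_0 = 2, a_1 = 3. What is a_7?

With companion matrix A = [[1, 1], [1, 0]], [a_n, a_{n−1}]ᵀ = A·[a_{n−1}, a_{n−2}]ᵀ, so [a_7, a_6]ᵀ = A⁶·[a_1, a_0]ᵀ.
A⁶ = [[13, 8], [8, 5]], giving [a_7, a_6]ᵀ = [[55], [34]].

55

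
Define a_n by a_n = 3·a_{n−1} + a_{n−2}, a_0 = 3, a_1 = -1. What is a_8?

With companion matrix Q = [[3, 1], [1, 0]], [a_n, a_{n−1}]ᵀ = Q·[a_{n−1}, a_{n−2}]ᵀ, so [a_8, a_7]ᵀ = Q^7·[a_1, a_0]ᵀ.
Q^7 = [[3927, 1189], [1189, 360]], giving [a_8, a_7]ᵀ = [[-360], [-109]].

-360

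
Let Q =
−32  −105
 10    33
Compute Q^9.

tr Q = 1 and det Q = −6, so the characteristic polynomial is λ² − (1)λ + (−6) with roots −2 and 3.
Eigenvectors give P = [[7, −3], [−2, 1]] with P⁻¹ = [[1, 3], [2, 7]], and Q = P·diag(−2, 3)·P⁻¹.
Then Q^9 = P·diag(−512, 19683)·P⁻¹ = [[−3584, −59049], [1024, 19683]] · [[1, 3], [2, 7]] = [[−121682, −424095], [40390, 140853]].

[[−121682, −424095], [40390, 140853]]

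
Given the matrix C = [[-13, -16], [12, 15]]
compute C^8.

[[-19679, -26240], [19680, 26241]]

tr C = 2 and det C = -3, so the characteristic polynomial is λ² − (2)λ + (-3) with roots -1 and 3.
Eigenvectors give P = [[4, -1], [-3, 1]] with P⁻¹ = [[1, 1], [3, 4]], and C = P·diag(-1, 3)·P⁻¹.
Then C^8 = P·diag(1, 6561)·P⁻¹ = [[4, -6561], [-3, 6561]] · [[1, 1], [3, 4]] = [[-19679, -26240], [19680, 26241]].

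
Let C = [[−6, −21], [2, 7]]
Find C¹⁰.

[[−6, −21], [2, 7]]

C² = C (a projection; rank 1, trace 1), so C¹⁰ = C.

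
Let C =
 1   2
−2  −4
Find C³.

C² = [[−3, −6], [6, 12]]
C³ = [[9, 18], [−18, −36]]

[[9, 18], [−18, −36]]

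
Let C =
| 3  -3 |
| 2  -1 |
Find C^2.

[[3, -6], [4, -5]]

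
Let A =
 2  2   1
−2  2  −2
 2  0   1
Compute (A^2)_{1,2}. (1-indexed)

8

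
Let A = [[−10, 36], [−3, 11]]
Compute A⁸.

tr A = 1 and det A = −2, so the characteristic polynomial is λ² − (1)λ + (−2) with roots 2 and −1.
Eigenvectors give P = [[3, −4], [1, −1]] with P⁻¹ = [[−1, 4], [−1, 3]], and A = P·diag(2, −1)·P⁻¹.
Then A⁸ = P·diag(256, 1)·P⁻¹ = [[768, −4], [256, −1]] · [[−1, 4], [−1, 3]] = [[−764, 3060], [−255, 1021]].

[[−764, 3060], [−255, 1021]]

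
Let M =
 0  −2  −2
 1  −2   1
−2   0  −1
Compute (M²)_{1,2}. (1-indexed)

4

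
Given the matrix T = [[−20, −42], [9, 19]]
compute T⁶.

[[442, 882], [−189, −377]]

tr T = −1 and det T = −2, so the characteristic polynomial is λ² − (−1)λ + (−2) with roots −2 and 1.
Eigenvectors give P = [[7, −2], [−3, 1]] with P⁻¹ = [[1, 2], [3, 7]], and T = P·diag(−2, 1)·P⁻¹.
Then T⁶ = P·diag(64, 1)·P⁻¹ = [[448, −2], [−192, 1]] · [[1, 2], [3, 7]] = [[442, 882], [−189, −377]].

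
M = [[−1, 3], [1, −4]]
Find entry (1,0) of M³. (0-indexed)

M² = [[4, −15], [−5, 19]]
M³ = [[−19, 72], [24, −91]]

24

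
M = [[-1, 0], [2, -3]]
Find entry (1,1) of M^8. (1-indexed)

1

tr M = -4 and det M = 3, so the characteristic polynomial is λ² − (-4)λ + (3) with roots -3 and -1.
Eigenvectors give P = [[0, 1], [-1, 1]] with P⁻¹ = [[1, -1], [1, 0]], and M = P·diag(-3, -1)·P⁻¹.
Then M^8 = P·diag(6561, 1)·P⁻¹ = [[0, 1], [-6561, 1]] · [[1, -1], [1, 0]] = [[1, 0], [-6560, 6561]].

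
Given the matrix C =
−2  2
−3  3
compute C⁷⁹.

C² = C (a projection; rank 1, trace 1), so C⁷⁹ = C.

[[−2, 2], [−3, 3]]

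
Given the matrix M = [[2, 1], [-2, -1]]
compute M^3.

[[2, 1], [-2, -1]]

M² = M (a projection; rank 1, trace 1), so M^3 = M.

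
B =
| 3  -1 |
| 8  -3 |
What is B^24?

B² = I (check: tr B = 0 and det B = -1), so B^24 = I since 24 is even.

[[1, 0], [0, 1]]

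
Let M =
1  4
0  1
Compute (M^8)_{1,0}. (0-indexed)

0

M = I + N where N = [[0, 4], [0, 0]] is strictly upper-triangular, so N^2 = 0.
(I + N)^8 = I + 8·N = [[1, 32], [0, 1]].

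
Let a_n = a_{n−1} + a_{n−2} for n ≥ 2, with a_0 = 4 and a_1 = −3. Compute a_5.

With companion matrix M = [[1, 1], [1, 0]], [a_n, a_{n−1}]ᵀ = M·[a_{n−1}, a_{n−2}]ᵀ, so [a_5, a_4]ᵀ = M^4·[a_1, a_0]ᵀ.
M^4 = [[5, 3], [3, 2]], giving [a_5, a_4]ᵀ = [[−3], [−1]].

−3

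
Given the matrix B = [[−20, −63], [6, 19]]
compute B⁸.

[[1786, 5355], [−510, −1529]]

tr B = −1 and det B = −2, so the characteristic polynomial is λ² − (−1)λ + (−2) with roots −2 and 1.
Eigenvectors give P = [[7, −3], [−2, 1]] with P⁻¹ = [[1, 3], [2, 7]], and B = P·diag(−2, 1)·P⁻¹.
Then B⁸ = P·diag(256, 1)·P⁻¹ = [[1792, −3], [−512, 1]] · [[1, 3], [2, 7]] = [[1786, 5355], [−510, −1529]].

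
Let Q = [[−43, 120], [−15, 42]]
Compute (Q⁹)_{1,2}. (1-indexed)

484680

tr Q = −1 and det Q = −6, so the characteristic polynomial is λ² − (−1)λ + (−6) with roots −3 and 2.
Eigenvectors give P = [[3, −8], [1, −3]] with P⁻¹ = [[3, −8], [1, −3]], and Q = P·diag(−3, 2)·P⁻¹.
Then Q⁹ = P·diag(−19683, 512)·P⁻¹ = [[−59049, −4096], [−19683, −1536]] · [[3, −8], [1, −3]] = [[−181243, 484680], [−60585, 162072]].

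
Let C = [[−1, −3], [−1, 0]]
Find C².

[[4, 3], [1, 3]]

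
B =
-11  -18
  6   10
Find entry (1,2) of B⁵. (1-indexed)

tr B = -1 and det B = -2, so the characteristic polynomial is λ² − (-1)λ + (-2) with roots 1 and -2.
Eigenvectors give P = [[-3, -2], [2, 1]] with P⁻¹ = [[1, 2], [-2, -3]], and B = P·diag(1, -2)·P⁻¹.
Then B⁵ = P·diag(1, -32)·P⁻¹ = [[-3, 64], [2, -32]] · [[1, 2], [-2, -3]] = [[-131, -198], [66, 100]].

-198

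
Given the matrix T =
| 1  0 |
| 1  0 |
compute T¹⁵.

T² = T (a projection; rank 1, trace 1), so T¹⁵ = T.

[[1, 0], [1, 0]]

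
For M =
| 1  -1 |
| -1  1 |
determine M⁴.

M² = [[2, -2], [-2, 2]]
M³ = [[4, -4], [-4, 4]]
M⁴ = [[8, -8], [-8, 8]]

[[8, -8], [-8, 8]]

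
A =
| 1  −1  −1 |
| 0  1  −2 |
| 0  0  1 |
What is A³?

A = I + N where N = [[0, −1, −1], [0, 0, −2], [0, 0, 0]] is strictly upper-triangular, so N³ = 0.
(I + N)³ = I + 3·N + 3·N² = [[1, −3, 3], [0, 1, −6], [0, 0, 1]].

[[1, −3, 3], [0, 1, −6], [0, 0, 1]]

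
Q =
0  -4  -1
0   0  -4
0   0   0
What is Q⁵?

Q is strictly triangular, hence nilpotent: Q³ = 0, so Q⁵ = 0.

[[0, 0, 0], [0, 0, 0], [0, 0, 0]]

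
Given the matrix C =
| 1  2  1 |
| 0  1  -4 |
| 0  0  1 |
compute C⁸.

C = I + N where N = [[0, 2, 1], [0, 0, -4], [0, 0, 0]] is strictly upper-triangular, so N³ = 0.
(I + N)⁸ = I + 8·N + 28·N² = [[1, 16, -216], [0, 1, -32], [0, 0, 1]].

[[1, 16, -216], [0, 1, -32], [0, 0, 1]]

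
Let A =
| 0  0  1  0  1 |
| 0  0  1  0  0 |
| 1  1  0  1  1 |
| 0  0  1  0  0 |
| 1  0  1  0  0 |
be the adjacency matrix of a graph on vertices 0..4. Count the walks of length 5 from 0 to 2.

25

The number of length-5 walks from vertex 0 to vertex 2 is entry (0,2) of A⁵, where A is the adjacency matrix.
A² = [[2, 1, 1, 1, 1], [1, 1, 0, 1, 1], [1, 0, 4, 0, 1], [1, 1, 0, 1, 1], [1, 1, 1, 1, 2]]
A³ = [[2, 1, 5, 1, 3], [1, 0, 4, 0, 1], [5, 4, 2, 4, 5], [1, 0, 4, 0, 1], [3, 1, 5, 1, 2]]
A⁴ = [[8, 5, 7, 5, 7], [5, 4, 2, 4, 5], [7, 2, 18, 2, 7], [5, 4, 2, 4, 5], [7, 5, 7, 5, 8]]
A⁵ = [[14, 7, 25, 7, 15], [7, 2, 18, 2, 7], [25, 18, 18, 18, 25], [7, 2, 18, 2, 7], [15, 7, 25, 7, 14]]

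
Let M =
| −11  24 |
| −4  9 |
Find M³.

tr M = −2 and det M = −3, so the characteristic polynomial is λ² − (−2)λ + (−3) with roots 1 and −3.
Eigenvectors give P = [[2, −3], [1, −1]] with P⁻¹ = [[−1, 3], [−1, 2]], and M = P·diag(1, −3)·P⁻¹.
Then M³ = P·diag(1, −27)·P⁻¹ = [[2, 81], [1, 27]] · [[−1, 3], [−1, 2]] = [[−83, 168], [−28, 57]].

[[−83, 168], [−28, 57]]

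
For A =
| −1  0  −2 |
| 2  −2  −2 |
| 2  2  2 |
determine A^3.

A^2 = [[−3, −4, −2], [−10, 0, −4], [6, 0, −4]]
A^3 = [[−9, 4, 10], [2, −8, 12], [−14, −8, −20]]

[[−9, 4, 10], [2, −8, 12], [−14, −8, −20]]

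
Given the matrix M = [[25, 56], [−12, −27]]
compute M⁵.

[[1465, 3416], [−732, −1707]]

tr M = −2 and det M = −3, so the characteristic polynomial is λ² − (−2)λ + (−3) with roots −3 and 1.
Eigenvectors give P = [[−2, 7], [1, −3]] with P⁻¹ = [[3, 7], [1, 2]], and M = P·diag(−3, 1)·P⁻¹.
Then M⁵ = P·diag(−243, 1)·P⁻¹ = [[486, 7], [−243, −3]] · [[3, 7], [1, 2]] = [[1465, 3416], [−732, −1707]].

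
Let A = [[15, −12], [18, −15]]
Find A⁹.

[[98415, −78732], [118098, −98415]]

tr A = 0 and det A = −9, so the characteristic polynomial is λ² − (0)λ + (−9) with roots 3 and −3.
Eigenvectors give P = [[1, −2], [1, −3]] with P⁻¹ = [[3, −2], [1, −1]], and A = P·diag(3, −3)·P⁻¹.
Then A⁹ = P·diag(19683, −19683)·P⁻¹ = [[19683, 39366], [19683, 59049]] · [[3, −2], [1, −1]] = [[98415, −78732], [118098, −98415]].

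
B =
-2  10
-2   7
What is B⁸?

[[-24964, 63050], [-12610, 31781]]

tr B = 5 and det B = 6, so the characteristic polynomial is λ² − (5)λ + (6) with roots 3 and 2.
Eigenvectors give P = [[2, 5], [1, 2]] with P⁻¹ = [[-2, 5], [1, -2]], and B = P·diag(3, 2)·P⁻¹.
Then B⁸ = P·diag(6561, 256)·P⁻¹ = [[13122, 1280], [6561, 512]] · [[-2, 5], [1, -2]] = [[-24964, 63050], [-12610, 31781]].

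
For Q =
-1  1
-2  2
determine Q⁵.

Q² = Q (a projection; rank 1, trace 1), so Q⁵ = Q.

[[-1, 1], [-2, 2]]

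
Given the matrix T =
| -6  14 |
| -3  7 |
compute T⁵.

T² = T (a projection; rank 1, trace 1), so T⁵ = T.

[[-6, 14], [-3, 7]]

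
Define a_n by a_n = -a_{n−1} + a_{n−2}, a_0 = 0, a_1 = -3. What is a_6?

24

With companion matrix Q = [[-1, 1], [1, 0]], [a_n, a_{n−1}]ᵀ = Q·[a_{n−1}, a_{n−2}]ᵀ, so [a_6, a_5]ᵀ = Q^5·[a_1, a_0]ᵀ.
Q^5 = [[-8, 5], [5, -3]], giving [a_6, a_5]ᵀ = [[24], [-15]].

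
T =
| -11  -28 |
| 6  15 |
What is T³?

tr T = 4 and det T = 3, so the characteristic polynomial is λ² − (4)λ + (3) with roots 1 and 3.
Eigenvectors give P = [[7, -2], [-3, 1]] with P⁻¹ = [[1, 2], [3, 7]], and T = P·diag(1, 3)·P⁻¹.
Then T³ = P·diag(1, 27)·P⁻¹ = [[7, -54], [-3, 27]] · [[1, 2], [3, 7]] = [[-155, -364], [78, 183]].

[[-155, -364], [78, 183]]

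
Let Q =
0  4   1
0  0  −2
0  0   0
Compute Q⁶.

Q is strictly triangular, hence nilpotent: Q³ = 0, so Q⁶ = 0.

[[0, 0, 0], [0, 0, 0], [0, 0, 0]]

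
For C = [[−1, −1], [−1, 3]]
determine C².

[[2, −2], [−2, 10]]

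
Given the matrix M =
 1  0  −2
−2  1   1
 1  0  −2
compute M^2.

[[−1, 0, 2], [−3, 1, 3], [−1, 0, 2]]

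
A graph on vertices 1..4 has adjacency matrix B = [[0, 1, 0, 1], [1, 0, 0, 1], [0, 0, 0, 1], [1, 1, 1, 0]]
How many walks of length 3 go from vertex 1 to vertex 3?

The number of length-3 walks from vertex 1 to vertex 3 is entry (1,3) of B³, where B is the adjacency matrix.
B² = [[2, 1, 1, 1], [1, 2, 1, 1], [1, 1, 1, 0], [1, 1, 0, 3]]
B³ = [[2, 3, 1, 4], [3, 2, 1, 4], [1, 1, 0, 3], [4, 4, 3, 2]]

1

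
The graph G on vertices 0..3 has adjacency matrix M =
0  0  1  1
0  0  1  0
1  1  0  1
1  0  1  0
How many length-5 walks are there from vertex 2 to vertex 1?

The number of length-5 walks from vertex 2 to vertex 1 is entry (2,1) of M⁵, where M is the adjacency matrix.
M² = [[2, 1, 1, 1], [1, 1, 0, 1], [1, 0, 3, 1], [1, 1, 1, 2]]
M³ = [[2, 1, 4, 3], [1, 0, 3, 1], [4, 3, 2, 4], [3, 1, 4, 2]]
M⁴ = [[7, 4, 6, 6], [4, 3, 2, 4], [6, 2, 11, 6], [6, 4, 6, 7]]
M⁵ = [[12, 6, 17, 13], [6, 2, 11, 6], [17, 11, 14, 17], [13, 6, 17, 12]]

11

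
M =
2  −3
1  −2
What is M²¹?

M² = I (check: tr M = 0 and det M = −1), so M²¹ = M since 21 is odd.

[[2, −3], [1, −2]]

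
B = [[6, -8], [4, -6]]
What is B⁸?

tr B = 0 and det B = -4, so the characteristic polynomial is λ² − (0)λ + (-4) with roots -2 and 2.
Eigenvectors give P = [[1, 2], [1, 1]] with P⁻¹ = [[-1, 2], [1, -1]], and B = P·diag(-2, 2)·P⁻¹.
Then B⁸ = P·diag(256, 256)·P⁻¹ = [[256, 512], [256, 256]] · [[-1, 2], [1, -1]] = [[256, 0], [0, 256]].

[[256, 0], [0, 256]]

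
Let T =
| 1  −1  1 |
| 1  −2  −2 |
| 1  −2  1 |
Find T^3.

[[4, −7, 7], [7, −17, −14], [7, −14, 4]]

T^2 = [[1, −1, 4], [−3, 7, 3], [0, 1, 6]]
T^3 = [[4, −7, 7], [7, −17, −14], [7, −14, 4]]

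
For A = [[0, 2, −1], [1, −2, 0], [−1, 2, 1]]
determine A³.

A² = [[3, −6, −1], [−2, 6, −1], [1, −4, 2]]
A³ = [[−5, 16, −4], [7, −18, 1], [−6, 14, 1]]

[[−5, 16, −4], [7, −18, 1], [−6, 14, 1]]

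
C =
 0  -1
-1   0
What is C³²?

C² = I (check: tr C = 0 and det C = -1), so C³² = I since 32 is even.

[[1, 0], [0, 1]]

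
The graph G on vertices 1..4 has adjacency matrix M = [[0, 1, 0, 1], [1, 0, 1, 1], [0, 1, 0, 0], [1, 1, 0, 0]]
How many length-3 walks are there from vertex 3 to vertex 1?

1

The number of length-3 walks from vertex 3 to vertex 1 is entry (3,1) of M³, where M is the adjacency matrix.
M² = [[2, 1, 1, 1], [1, 3, 0, 1], [1, 0, 1, 1], [1, 1, 1, 2]]
M³ = [[2, 4, 1, 3], [4, 2, 3, 4], [1, 3, 0, 1], [3, 4, 1, 2]]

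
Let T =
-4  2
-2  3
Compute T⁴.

T² = [[12, -2], [2, 5]]
T³ = [[-44, 18], [-18, 19]]
T⁴ = [[140, -34], [34, 21]]

[[140, -34], [34, 21]]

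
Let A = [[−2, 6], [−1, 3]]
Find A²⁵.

[[−2, 6], [−1, 3]]

A² = A (a projection; rank 1, trace 1), so A²⁵ = A.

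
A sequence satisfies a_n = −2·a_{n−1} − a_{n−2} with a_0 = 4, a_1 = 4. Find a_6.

−44

With companion matrix M = [[−2, −1], [1, 0]], [a_n, a_{n−1}]ᵀ = M·[a_{n−1}, a_{n−2}]ᵀ, so [a_6, a_5]ᵀ = M^5·[a_1, a_0]ᵀ.
M^5 = [[−6, −5], [5, 4]], giving [a_6, a_5]ᵀ = [[−44], [36]].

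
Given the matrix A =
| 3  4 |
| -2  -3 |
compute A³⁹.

[[3, 4], [-2, -3]]

A² = I (check: tr A = 0 and det A = -1), so A³⁹ = A since 39 is odd.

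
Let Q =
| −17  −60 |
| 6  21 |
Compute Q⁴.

tr Q = 4 and det Q = 3, so the characteristic polynomial is λ² − (4)λ + (3) with roots 1 and 3.
Eigenvectors give P = [[10, −3], [−3, 1]] with P⁻¹ = [[1, 3], [3, 10]], and Q = P·diag(1, 3)·P⁻¹.
Then Q⁴ = P·diag(1, 81)·P⁻¹ = [[10, −243], [−3, 81]] · [[1, 3], [3, 10]] = [[−719, −2400], [240, 801]].

[[−719, −2400], [240, 801]]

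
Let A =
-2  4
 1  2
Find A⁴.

A² = [[8, 0], [0, 8]]
A³ = [[-16, 32], [8, 16]]
A⁴ = [[64, 0], [0, 64]]

[[64, 0], [0, 64]]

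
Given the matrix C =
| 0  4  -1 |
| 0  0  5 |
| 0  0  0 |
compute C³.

[[0, 0, 0], [0, 0, 0], [0, 0, 0]]

C is strictly triangular, hence nilpotent: C³ = 0, so C³ = 0.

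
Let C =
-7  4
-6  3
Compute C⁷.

tr C = -4 and det C = 3, so the characteristic polynomial is λ² − (-4)λ + (3) with roots -3 and -1.
Eigenvectors give P = [[1, -2], [1, -3]] with P⁻¹ = [[3, -2], [1, -1]], and C = P·diag(-3, -1)·P⁻¹.
Then C⁷ = P·diag(-2187, -1)·P⁻¹ = [[-2187, 2], [-2187, 3]] · [[3, -2], [1, -1]] = [[-6559, 4372], [-6558, 4371]].

[[-6559, 4372], [-6558, 4371]]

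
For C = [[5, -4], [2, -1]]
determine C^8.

[[13121, -13120], [6560, -6559]]

tr C = 4 and det C = 3, so the characteristic polynomial is λ² − (4)λ + (3) with roots 1 and 3.
Eigenvectors give P = [[-1, 2], [-1, 1]] with P⁻¹ = [[1, -2], [1, -1]], and C = P·diag(1, 3)·P⁻¹.
Then C^8 = P·diag(1, 6561)·P⁻¹ = [[-1, 13122], [-1, 6561]] · [[1, -2], [1, -1]] = [[13121, -13120], [6560, -6559]].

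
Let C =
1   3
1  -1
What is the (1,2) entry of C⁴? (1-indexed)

C² = [[4, 0], [0, 4]]
C³ = [[4, 12], [4, -4]]
C⁴ = [[16, 0], [0, 16]]

0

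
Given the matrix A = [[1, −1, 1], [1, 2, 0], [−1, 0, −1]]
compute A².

[[−1, −3, 0], [3, 3, 1], [0, 1, 0]]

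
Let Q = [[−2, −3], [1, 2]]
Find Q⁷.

Q² = I (check: tr Q = 0 and det Q = −1), so Q⁷ = Q since 7 is odd.

[[−2, −3], [1, 2]]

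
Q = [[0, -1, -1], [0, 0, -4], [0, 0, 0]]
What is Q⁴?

[[0, 0, 0], [0, 0, 0], [0, 0, 0]]

Q is strictly triangular, hence nilpotent: Q³ = 0, so Q⁴ = 0.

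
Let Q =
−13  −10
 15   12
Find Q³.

[[−97, −70], [105, 78]]

tr Q = −1 and det Q = −6, so the characteristic polynomial is λ² − (−1)λ + (−6) with roots 2 and −3.
Eigenvectors give P = [[2, −1], [−3, 1]] with P⁻¹ = [[−1, −1], [−3, −2]], and Q = P·diag(2, −3)·P⁻¹.
Then Q³ = P·diag(8, −27)·P⁻¹ = [[16, 27], [−24, −27]] · [[−1, −1], [−3, −2]] = [[−97, −70], [105, 78]].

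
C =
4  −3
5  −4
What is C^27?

C² = I (check: tr C = 0 and det C = −1), so C^27 = C since 27 is odd.

[[4, −3], [5, −4]]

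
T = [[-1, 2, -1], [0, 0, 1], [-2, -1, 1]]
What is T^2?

[[3, -1, 2], [-2, -1, 1], [0, -5, 2]]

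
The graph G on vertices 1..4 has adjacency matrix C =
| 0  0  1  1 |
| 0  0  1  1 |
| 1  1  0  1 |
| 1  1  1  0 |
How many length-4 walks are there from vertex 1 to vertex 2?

The number of length-4 walks from vertex 1 to vertex 2 is entry (1,2) of C⁴, where C is the adjacency matrix.
C² = [[2, 2, 1, 1], [2, 2, 1, 1], [1, 1, 3, 2], [1, 1, 2, 3]]
C³ = [[2, 2, 5, 5], [2, 2, 5, 5], [5, 5, 4, 5], [5, 5, 5, 4]]
C⁴ = [[10, 10, 9, 9], [10, 10, 9, 9], [9, 9, 15, 14], [9, 9, 14, 15]]

10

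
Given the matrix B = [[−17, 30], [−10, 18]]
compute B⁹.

[[−61097, 121170], [−40390, 80268]]

tr B = 1 and det B = −6, so the characteristic polynomial is λ² − (1)λ + (−6) with roots −2 and 3.
Eigenvectors give P = [[2, −3], [1, −2]] with P⁻¹ = [[2, −3], [1, −2]], and B = P·diag(−2, 3)·P⁻¹.
Then B⁹ = P·diag(−512, 19683)·P⁻¹ = [[−1024, −59049], [−512, −39366]] · [[2, −3], [1, −2]] = [[−61097, 121170], [−40390, 80268]].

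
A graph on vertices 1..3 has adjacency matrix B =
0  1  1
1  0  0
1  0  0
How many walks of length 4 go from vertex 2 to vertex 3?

The number of length-4 walks from vertex 2 to vertex 3 is entry (2,3) of B⁴, where B is the adjacency matrix.
B² = [[2, 0, 0], [0, 1, 1], [0, 1, 1]]
B³ = [[0, 2, 2], [2, 0, 0], [2, 0, 0]]
B⁴ = [[4, 0, 0], [0, 2, 2], [0, 2, 2]]

2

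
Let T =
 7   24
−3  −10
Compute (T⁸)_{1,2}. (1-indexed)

tr T = −3 and det T = 2, so the characteristic polynomial is λ² − (−3)λ + (2) with roots −2 and −1.
Eigenvectors give P = [[−8, −3], [3, 1]] with P⁻¹ = [[1, 3], [−3, −8]], and T = P·diag(−2, −1)·P⁻¹.
Then T⁸ = P·diag(256, 1)·P⁻¹ = [[−2048, −3], [768, 1]] · [[1, 3], [−3, −8]] = [[−2039, −6120], [765, 2296]].

−6120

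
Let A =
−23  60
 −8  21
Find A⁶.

[[4369, −10920], [1456, −3639]]

tr A = −2 and det A = −3, so the characteristic polynomial is λ² − (−2)λ + (−3) with roots 1 and −3.
Eigenvectors give P = [[−5, −3], [−2, −1]] with P⁻¹ = [[1, −3], [−2, 5]], and A = P·diag(1, −3)·P⁻¹.
Then A⁶ = P·diag(1, 729)·P⁻¹ = [[−5, −2187], [−2, −729]] · [[1, −3], [−2, 5]] = [[4369, −10920], [1456, −3639]].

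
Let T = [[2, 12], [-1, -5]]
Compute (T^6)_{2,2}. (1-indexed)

253

tr T = -3 and det T = 2, so the characteristic polynomial is λ² − (-3)λ + (2) with roots -2 and -1.
Eigenvectors give P = [[-3, 4], [1, -1]] with P⁻¹ = [[1, 4], [1, 3]], and T = P·diag(-2, -1)·P⁻¹.
Then T^6 = P·diag(64, 1)·P⁻¹ = [[-192, 4], [64, -1]] · [[1, 4], [1, 3]] = [[-188, -756], [63, 253]].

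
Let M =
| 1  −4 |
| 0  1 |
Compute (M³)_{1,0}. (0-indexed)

0

M = I + N where N = [[0, −4], [0, 0]] is strictly upper-triangular, so N² = 0.
(I + N)³ = I + 3·N = [[1, −12], [0, 1]].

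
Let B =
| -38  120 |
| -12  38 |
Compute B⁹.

[[-9728, 30720], [-3072, 9728]]

tr B = 0 and det B = -4, so the characteristic polynomial is λ² − (0)λ + (-4) with roots 2 and -2.
Eigenvectors give P = [[3, 10], [1, 3]] with P⁻¹ = [[-3, 10], [1, -3]], and B = P·diag(2, -2)·P⁻¹.
Then B⁹ = P·diag(512, -512)·P⁻¹ = [[1536, -5120], [512, -1536]] · [[-3, 10], [1, -3]] = [[-9728, 30720], [-3072, 9728]].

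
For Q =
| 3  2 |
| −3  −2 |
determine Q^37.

[[3, 2], [−3, −2]]

Q² = Q (a projection; rank 1, trace 1), so Q^37 = Q.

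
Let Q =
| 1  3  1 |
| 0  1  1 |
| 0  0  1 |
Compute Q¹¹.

[[1, 33, 176], [0, 1, 11], [0, 0, 1]]

Q = I + N where N = [[0, 3, 1], [0, 0, 1], [0, 0, 0]] is strictly upper-triangular, so N³ = 0.
(I + N)¹¹ = I + 11·N + 55·N² = [[1, 33, 176], [0, 1, 11], [0, 0, 1]].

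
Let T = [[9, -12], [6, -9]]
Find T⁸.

[[6561, 0], [0, 6561]]

tr T = 0 and det T = -9, so the characteristic polynomial is λ² − (0)λ + (-9) with roots -3 and 3.
Eigenvectors give P = [[1, 2], [1, 1]] with P⁻¹ = [[-1, 2], [1, -1]], and T = P·diag(-3, 3)·P⁻¹.
Then T⁸ = P·diag(6561, 6561)·P⁻¹ = [[6561, 13122], [6561, 6561]] · [[-1, 2], [1, -1]] = [[6561, 0], [0, 6561]].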